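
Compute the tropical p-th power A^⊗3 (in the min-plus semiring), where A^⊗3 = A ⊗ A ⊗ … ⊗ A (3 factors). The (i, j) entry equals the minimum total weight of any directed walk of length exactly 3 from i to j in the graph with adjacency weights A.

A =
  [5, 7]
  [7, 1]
A^⊗3 =
  [15, 9]
  [9, 3]

Each entry (A^⊗3)_ij equals the minimum over all length-3 walks i = v_0 → v_1 → … → v_3 = j of Σ_t A[v_t][v_{t+1}]. For example, for (i, j) = (0, 1) we minimise over 4 possible intermediate vertex sequences; the minimum is 9, attained along the walk 0 → 1 → 1 → 1.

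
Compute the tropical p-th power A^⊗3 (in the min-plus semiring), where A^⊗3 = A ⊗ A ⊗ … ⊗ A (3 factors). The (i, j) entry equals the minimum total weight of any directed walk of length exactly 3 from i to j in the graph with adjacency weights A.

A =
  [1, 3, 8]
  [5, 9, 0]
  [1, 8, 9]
A^⊗3 =
  [3, 5, 4]
  [2, 4, 8]
  [3, 5, 4]

Each entry (A^⊗3)_ij equals the minimum over all length-3 walks i = v_0 → v_1 → … → v_3 = j of Σ_t A[v_t][v_{t+1}]. For example, for (i, j) = (0, 2) we minimise over 9 possible intermediate vertex sequences; the minimum is 4, attained along the walk 0 → 0 → 1 → 2.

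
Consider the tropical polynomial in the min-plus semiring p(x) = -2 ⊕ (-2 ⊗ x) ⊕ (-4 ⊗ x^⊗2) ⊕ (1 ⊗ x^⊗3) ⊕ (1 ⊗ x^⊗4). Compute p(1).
p(1) = -2

A tropical monomial a ⊗ x^⊗i evaluates to a + i · x. Evaluating each term at x = 1:
  Term 0 contributes -2 + 0 · 1 = -2
  Term 1 contributes -2 + 1 · 1 = -1
  Term 2 contributes -4 + 2 · 1 = -2
  Term 3 contributes 1 + 3 · 1 = 4
  Term 4 contributes 1 + 4 · 1 = 5
p(1) = ⊕ of these = min[-2, -1, -2, 4, 5] = -2.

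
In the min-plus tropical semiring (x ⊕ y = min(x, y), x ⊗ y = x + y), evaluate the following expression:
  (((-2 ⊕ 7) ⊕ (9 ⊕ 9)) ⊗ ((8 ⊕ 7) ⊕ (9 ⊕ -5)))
(((-2 ⊕ 7) ⊕ (9 ⊕ 9)) ⊗ ((8 ⊕ 7) ⊕ (9 ⊕ -5))) = -7

Expand innermost to outermost. Recall ⊕ takes the minimum of its arguments and ⊗ takes their sum. Working out the expression (((-2 ⊕ 7) ⊕ (9 ⊕ 9)) ⊗ ((8 ⊕ 7) ⊕ (9 ⊕ -5))) gives -7.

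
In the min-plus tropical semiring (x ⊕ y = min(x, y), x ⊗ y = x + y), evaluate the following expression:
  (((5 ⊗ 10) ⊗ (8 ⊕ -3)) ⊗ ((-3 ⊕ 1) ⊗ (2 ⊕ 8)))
(((5 ⊗ 10) ⊗ (8 ⊕ -3)) ⊗ ((-3 ⊕ 1) ⊗ (2 ⊕ 8))) = 11

Expand innermost to outermost. Recall ⊕ takes the minimum of its arguments and ⊗ takes their sum. Working out the expression (((5 ⊗ 10) ⊗ (8 ⊕ -3)) ⊗ ((-3 ⊕ 1) ⊗ (2 ⊕ 8))) gives 11.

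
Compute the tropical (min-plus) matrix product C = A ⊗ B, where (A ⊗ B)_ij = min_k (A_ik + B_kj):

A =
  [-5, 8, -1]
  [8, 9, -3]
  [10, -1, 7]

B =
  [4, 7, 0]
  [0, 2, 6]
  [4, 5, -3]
A ⊗ B =
  [-1, 2, -5]
  [1, 2, -6]
  [-1, 1, 4]

Apply the min-plus product entry-by-entry:
  C[0][0] = min over k of (A[0][0] + B[0][0] = -5 + 4 = -1, A[0][1] + B[1][0] = 8 + 0 = 8, A[0][2] + B[2][0] = -1 + 4 = 3) = -1 (attained at k = 0)
  C[0][1] = min over k of (A[0][0] + B[0][1] = -5 + 7 = 2, A[0][1] + B[1][1] = 8 + 2 = 10, A[0][2] + B[2][1] = -1 + 5 = 4) = 2 (attained at k = 0)
  C[0][2] = min over k of (A[0][0] + B[0][2] = -5 + 0 = -5, A[0][1] + B[1][2] = 8 + 6 = 14, A[0][2] + B[2][2] = -1 + -3 = -4) = -5 (attained at k = 0)
  C[1][0] = min over k of (A[1][0] + B[0][0] = 8 + 4 = 12, A[1][1] + B[1][0] = 9 + 0 = 9, A[1][2] + B[2][0] = -3 + 4 = 1) = 1 (attained at k = 2)
  C[1][1] = min over k of (A[1][0] + B[0][1] = 8 + 7 = 15, A[1][1] + B[1][1] = 9 + 2 = 11, A[1][2] + B[2][1] = -3 + 5 = 2) = 2 (attained at k = 2)
  C[1][2] = min over k of (A[1][0] + B[0][2] = 8 + 0 = 8, A[1][1] + B[1][2] = 9 + 6 = 15, A[1][2] + B[2][2] = -3 + -3 = -6) = -6 (attained at k = 2)
  C[2][0] = min over k of (A[2][0] + B[0][0] = 10 + 4 = 14, A[2][1] + B[1][0] = -1 + 0 = -1, A[2][2] + B[2][0] = 7 + 4 = 11) = -1 (attained at k = 1)
  C[2][1] = min over k of (A[2][0] + B[0][1] = 10 + 7 = 17, A[2][1] + B[1][1] = -1 + 2 = 1, A[2][2] + B[2][1] = 7 + 5 = 12) = 1 (attained at k = 1)
  C[2][2] = min over k of (A[2][0] + B[0][2] = 10 + 0 = 10, A[2][1] + B[1][2] = -1 + 6 = 5, A[2][2] + B[2][2] = 7 + -3 = 4) = 4 (attained at k = 2)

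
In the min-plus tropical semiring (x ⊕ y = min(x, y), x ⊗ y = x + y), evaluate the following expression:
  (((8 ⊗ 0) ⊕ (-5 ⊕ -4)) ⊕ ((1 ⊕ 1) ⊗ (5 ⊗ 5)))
(((8 ⊗ 0) ⊕ (-5 ⊕ -4)) ⊕ ((1 ⊕ 1) ⊗ (5 ⊗ 5))) = -5

Expand innermost to outermost. Recall ⊕ takes the minimum of its arguments and ⊗ takes their sum. Working out the expression (((8 ⊗ 0) ⊕ (-5 ⊕ -4)) ⊕ ((1 ⊕ 1) ⊗ (5 ⊗ 5))) gives -5.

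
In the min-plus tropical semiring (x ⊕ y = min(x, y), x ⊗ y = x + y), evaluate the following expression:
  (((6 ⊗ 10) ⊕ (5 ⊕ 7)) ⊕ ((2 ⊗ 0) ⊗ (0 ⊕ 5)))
(((6 ⊗ 10) ⊕ (5 ⊕ 7)) ⊕ ((2 ⊗ 0) ⊗ (0 ⊕ 5))) = 2

Expand innermost to outermost. Recall ⊕ takes the minimum of its arguments and ⊗ takes their sum. Working out the expression (((6 ⊗ 10) ⊕ (5 ⊕ 7)) ⊕ ((2 ⊗ 0) ⊗ (0 ⊕ 5))) gives 2.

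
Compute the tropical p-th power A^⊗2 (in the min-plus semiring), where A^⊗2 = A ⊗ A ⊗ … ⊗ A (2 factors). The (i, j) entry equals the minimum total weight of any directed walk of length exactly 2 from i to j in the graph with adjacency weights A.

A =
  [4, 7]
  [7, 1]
A^⊗2 =
  [8, 8]
  [8, 2]

Each entry (A^⊗2)_ij equals the minimum over all length-2 walks i = v_0 → v_1 → … → v_2 = j of Σ_t A[v_t][v_{t+1}]. For example, for (i, j) = (0, 1) we minimise over 2 possible intermediate vertex sequences; the minimum is 8, attained along the walk 0 → 1 → 1.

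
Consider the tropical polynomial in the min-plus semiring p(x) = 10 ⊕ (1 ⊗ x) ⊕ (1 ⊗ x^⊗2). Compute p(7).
p(7) = 8

A tropical monomial a ⊗ x^⊗i evaluates to a + i · x. Evaluating each term at x = 7:
  Term 0 contributes 10 + 0 · 7 = 10
  Term 1 contributes 1 + 1 · 7 = 8
  Term 2 contributes 1 + 2 · 7 = 15
p(7) = ⊕ of these = min[10, 8, 15] = 8.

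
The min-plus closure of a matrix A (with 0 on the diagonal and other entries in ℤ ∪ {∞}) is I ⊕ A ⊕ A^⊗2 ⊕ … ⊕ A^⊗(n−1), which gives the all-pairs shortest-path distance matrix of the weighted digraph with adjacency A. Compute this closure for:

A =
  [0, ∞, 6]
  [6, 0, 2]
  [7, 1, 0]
Closure =
  [0, 7, 6]
  [6, 0, 2]
  [7, 1, 0]

This is the Floyd-Warshall all-pairs shortest-path computation. For each intermediate vertex k = 0, 1, …, 2, update dist[i][j] ← min(dist[i][j], dist[i][k] + dist[k][j]). The final matrix gives, for each (i, j), the minimum total weight of any directed path from i to j (possibly empty when i = j).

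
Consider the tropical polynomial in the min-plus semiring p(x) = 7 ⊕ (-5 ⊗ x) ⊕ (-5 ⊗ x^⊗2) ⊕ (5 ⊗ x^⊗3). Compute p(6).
p(6) = 1

A tropical monomial a ⊗ x^⊗i evaluates to a + i · x. Evaluating each term at x = 6:
  Term 0 contributes 7 + 0 · 6 = 7
  Term 1 contributes -5 + 1 · 6 = 1
  Term 2 contributes -5 + 2 · 6 = 7
  Term 3 contributes 5 + 3 · 6 = 23
p(6) = ⊕ of these = min[7, 1, 7, 23] = 1.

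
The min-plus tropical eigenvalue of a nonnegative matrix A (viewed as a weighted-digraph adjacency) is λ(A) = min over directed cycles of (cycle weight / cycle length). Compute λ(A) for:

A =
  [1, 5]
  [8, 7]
λ(A) = 1

Enumerate directed cycles and compute their means (weight / length). Sample:
  cycle 0 → 0: weight = 1, length = 1, mean = 1/1 ≈ 1.000
  cycle 1 → 1: weight = 7, length = 1, mean = 7/1 ≈ 7.000
  cycle 0 → 1 → 0: weight = 13, length = 2, mean = 13/2 ≈ 6.500
  cycle 1 → 0 → 1: weight = 13, length = 2, mean = 13/2 ≈ 6.500
Minimum mean = 1.000, attained e.g. along the cycle 0 → 0 with weight 1 and length 1. So λ(A) = 1/1 = 1.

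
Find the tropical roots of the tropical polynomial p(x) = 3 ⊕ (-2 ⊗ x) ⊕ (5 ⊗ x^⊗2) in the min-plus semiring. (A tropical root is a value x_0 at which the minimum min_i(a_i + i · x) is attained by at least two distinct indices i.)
Roots: {-7, 5}

Each tropical root is a break point of the lower envelope of the lines y = a_i + i · x (there are 3 lines, with slopes 0, 1, ..., 2). Only the lines that attain the minimum somewhere contribute to roots; other lines are dominated. Here the surviving (envelope) indices are i = 2, i = 1, i = 0.
Intersections between consecutive envelope lines give the roots: for adjacent envelope indices i < j the intersection is x = (a_i − a_j) / (j − i). Reading off the sorted break points: {-7, 5}.
Verification: at each break x_0, at least two indices attain the minimum of min_i(a_i + i · x_0).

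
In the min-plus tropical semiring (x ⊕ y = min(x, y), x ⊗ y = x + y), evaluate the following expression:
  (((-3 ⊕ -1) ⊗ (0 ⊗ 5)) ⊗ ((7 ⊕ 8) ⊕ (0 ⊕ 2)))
(((-3 ⊕ -1) ⊗ (0 ⊗ 5)) ⊗ ((7 ⊕ 8) ⊕ (0 ⊕ 2))) = 2

Expand innermost to outermost. Recall ⊕ takes the minimum of its arguments and ⊗ takes their sum. Working out the expression (((-3 ⊕ -1) ⊗ (0 ⊗ 5)) ⊗ ((7 ⊕ 8) ⊕ (0 ⊕ 2))) gives 2.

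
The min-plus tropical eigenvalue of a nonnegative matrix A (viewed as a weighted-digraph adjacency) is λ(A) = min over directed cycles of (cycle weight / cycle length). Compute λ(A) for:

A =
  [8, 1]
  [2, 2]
λ(A) = 3/2

Enumerate directed cycles and compute their means (weight / length). Sample:
  cycle 0 → 0: weight = 8, length = 1, mean = 8/1 ≈ 8.000
  cycle 1 → 1: weight = 2, length = 1, mean = 2/1 ≈ 2.000
  cycle 0 → 1 → 0: weight = 3, length = 2, mean = 3/2 ≈ 1.500
  cycle 1 → 0 → 1: weight = 3, length = 2, mean = 3/2 ≈ 1.500
Minimum mean = 1.500, attained e.g. along the cycle 0 → 1 → 0 with weight 3 and length 2. So λ(A) = 3/2 = 3/2.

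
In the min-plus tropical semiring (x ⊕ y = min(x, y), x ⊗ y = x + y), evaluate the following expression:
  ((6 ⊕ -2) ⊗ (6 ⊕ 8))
((6 ⊕ -2) ⊗ (6 ⊕ 8)) = 4

Expand innermost to outermost. Recall ⊕ takes the minimum of its arguments and ⊗ takes their sum. Working out the expression ((6 ⊕ -2) ⊗ (6 ⊕ 8)) gives 4.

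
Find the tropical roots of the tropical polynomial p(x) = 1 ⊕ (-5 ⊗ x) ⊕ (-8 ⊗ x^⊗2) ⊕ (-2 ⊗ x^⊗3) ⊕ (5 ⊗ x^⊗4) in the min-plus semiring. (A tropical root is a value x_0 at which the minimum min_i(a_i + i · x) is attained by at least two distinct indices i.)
Roots: {-7, -6, 3, 6}

Each tropical root is a break point of the lower envelope of the lines y = a_i + i · x (there are 5 lines, with slopes 0, 1, ..., 4). Only the lines that attain the minimum somewhere contribute to roots; other lines are dominated. Here the surviving (envelope) indices are i = 4, i = 3, i = 2, i = 1, i = 0.
Intersections between consecutive envelope lines give the roots: for adjacent envelope indices i < j the intersection is x = (a_i − a_j) / (j − i). Reading off the sorted break points: {-7, -6, 3, 6}.
Verification: at each break x_0, at least two indices attain the minimum of min_i(a_i + i · x_0).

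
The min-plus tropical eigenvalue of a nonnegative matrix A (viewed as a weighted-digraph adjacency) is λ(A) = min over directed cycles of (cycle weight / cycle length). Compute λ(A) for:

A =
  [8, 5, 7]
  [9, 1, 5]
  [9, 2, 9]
λ(A) = 1

Enumerate directed cycles and compute their means (weight / length). Sample:
  cycle 0 → 0: weight = 8, length = 1, mean = 8/1 ≈ 8.000
  cycle 1 → 1: weight = 1, length = 1, mean = 1/1 ≈ 1.000
  cycle 2 → 2: weight = 9, length = 1, mean = 9/1 ≈ 9.000
  cycle 0 → 1 → 0: weight = 14, length = 2, mean = 14/2 ≈ 7.000
  cycle 0 → 2 → 0: weight = 16, length = 2, mean = 16/2 ≈ 8.000
  cycle 1 → 0 → 1: weight = 14, length = 2, mean = 14/2 ≈ 7.000
Minimum mean = 1.000, attained e.g. along the cycle 1 → 1 with weight 1 and length 1. So λ(A) = 1/1 = 1.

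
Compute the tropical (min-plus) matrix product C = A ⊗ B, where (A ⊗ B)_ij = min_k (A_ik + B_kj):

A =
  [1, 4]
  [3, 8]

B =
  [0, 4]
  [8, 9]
A ⊗ B =
  [1, 5]
  [3, 7]

Apply the min-plus product entry-by-entry:
  C[0][0] = min over k of (A[0][0] + B[0][0] = 1 + 0 = 1, A[0][1] + B[1][0] = 4 + 8 = 12) = 1 (attained at k = 0)
  C[0][1] = min over k of (A[0][0] + B[0][1] = 1 + 4 = 5, A[0][1] + B[1][1] = 4 + 9 = 13) = 5 (attained at k = 0)
  C[1][0] = min over k of (A[1][0] + B[0][0] = 3 + 0 = 3, A[1][1] + B[1][0] = 8 + 8 = 16) = 3 (attained at k = 0)
  C[1][1] = min over k of (A[1][0] + B[0][1] = 3 + 4 = 7, A[1][1] + B[1][1] = 8 + 9 = 17) = 7 (attained at k = 0)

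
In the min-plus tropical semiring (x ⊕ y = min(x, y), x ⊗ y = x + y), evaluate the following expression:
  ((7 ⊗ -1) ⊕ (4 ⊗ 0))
((7 ⊗ -1) ⊕ (4 ⊗ 0)) = 4

Expand innermost to outermost. Recall ⊕ takes the minimum of its arguments and ⊗ takes their sum. Working out the expression ((7 ⊗ -1) ⊕ (4 ⊗ 0)) gives 4.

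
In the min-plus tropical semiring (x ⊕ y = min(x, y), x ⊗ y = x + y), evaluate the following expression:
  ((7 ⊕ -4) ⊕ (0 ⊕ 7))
((7 ⊕ -4) ⊕ (0 ⊕ 7)) = -4

Expand innermost to outermost. Recall ⊕ takes the minimum of its arguments and ⊗ takes their sum. Working out the expression ((7 ⊕ -4) ⊕ (0 ⊕ 7)) gives -4.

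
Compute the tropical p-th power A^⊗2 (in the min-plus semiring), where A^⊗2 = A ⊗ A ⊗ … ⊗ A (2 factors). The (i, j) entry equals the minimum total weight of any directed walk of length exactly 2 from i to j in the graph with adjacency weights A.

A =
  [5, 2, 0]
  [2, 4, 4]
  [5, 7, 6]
A^⊗2 =
  [4, 6, 5]
  [6, 4, 2]
  [9, 7, 5]

Each entry (A^⊗2)_ij equals the minimum over all length-2 walks i = v_0 → v_1 → … → v_2 = j of Σ_t A[v_t][v_{t+1}]. For example, for (i, j) = (0, 2) we minimise over 3 possible intermediate vertex sequences; the minimum is 5, attained along the walk 0 → 0 → 2.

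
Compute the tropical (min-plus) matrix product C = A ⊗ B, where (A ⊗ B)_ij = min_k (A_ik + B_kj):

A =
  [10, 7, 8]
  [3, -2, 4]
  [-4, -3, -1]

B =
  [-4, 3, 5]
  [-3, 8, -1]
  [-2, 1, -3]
A ⊗ B =
  [4, 9, 5]
  [-5, 5, -3]
  [-8, -1, -4]

Apply the min-plus product entry-by-entry:
  C[0][0] = min over k of (A[0][0] + B[0][0] = 10 + -4 = 6, A[0][1] + B[1][0] = 7 + -3 = 4, A[0][2] + B[2][0] = 8 + -2 = 6) = 4 (attained at k = 1)
  C[0][1] = min over k of (A[0][0] + B[0][1] = 10 + 3 = 13, A[0][1] + B[1][1] = 7 + 8 = 15, A[0][2] + B[2][1] = 8 + 1 = 9) = 9 (attained at k = 2)
  C[0][2] = min over k of (A[0][0] + B[0][2] = 10 + 5 = 15, A[0][1] + B[1][2] = 7 + -1 = 6, A[0][2] + B[2][2] = 8 + -3 = 5) = 5 (attained at k = 2)
  C[1][0] = min over k of (A[1][0] + B[0][0] = 3 + -4 = -1, A[1][1] + B[1][0] = -2 + -3 = -5, A[1][2] + B[2][0] = 4 + -2 = 2) = -5 (attained at k = 1)
  C[1][1] = min over k of (A[1][0] + B[0][1] = 3 + 3 = 6, A[1][1] + B[1][1] = -2 + 8 = 6, A[1][2] + B[2][1] = 4 + 1 = 5) = 5 (attained at k = 2)
  C[1][2] = min over k of (A[1][0] + B[0][2] = 3 + 5 = 8, A[1][1] + B[1][2] = -2 + -1 = -3, A[1][2] + B[2][2] = 4 + -3 = 1) = -3 (attained at k = 1)
  C[2][0] = min over k of (A[2][0] + B[0][0] = -4 + -4 = -8, A[2][1] + B[1][0] = -3 + -3 = -6, A[2][2] + B[2][0] = -1 + -2 = -3) = -8 (attained at k = 0)
  C[2][1] = min over k of (A[2][0] + B[0][1] = -4 + 3 = -1, A[2][1] + B[1][1] = -3 + 8 = 5, A[2][2] + B[2][1] = -1 + 1 = 0) = -1 (attained at k = 0)
  C[2][2] = min over k of (A[2][0] + B[0][2] = -4 + 5 = 1, A[2][1] + B[1][2] = -3 + -1 = -4, A[2][2] + B[2][2] = -1 + -3 = -4) = -4 (attained at k = 1)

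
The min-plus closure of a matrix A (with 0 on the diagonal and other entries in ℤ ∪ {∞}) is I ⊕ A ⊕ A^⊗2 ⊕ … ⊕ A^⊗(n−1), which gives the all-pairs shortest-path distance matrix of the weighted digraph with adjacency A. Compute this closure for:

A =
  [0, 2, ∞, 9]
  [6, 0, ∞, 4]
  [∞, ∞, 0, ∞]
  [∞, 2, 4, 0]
Closure =
  [0, 2, 10, 6]
  [6, 0, 8, 4]
  [∞, ∞, 0, ∞]
  [8, 2, 4, 0]

This is the Floyd-Warshall all-pairs shortest-path computation. For each intermediate vertex k = 0, 1, …, 3, update dist[i][j] ← min(dist[i][j], dist[i][k] + dist[k][j]). The final matrix gives, for each (i, j), the minimum total weight of any directed path from i to j (possibly empty when i = j).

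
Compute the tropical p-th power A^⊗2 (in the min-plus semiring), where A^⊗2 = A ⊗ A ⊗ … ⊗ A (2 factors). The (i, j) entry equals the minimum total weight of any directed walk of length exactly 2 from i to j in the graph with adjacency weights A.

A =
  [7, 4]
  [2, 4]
A^⊗2 =
  [6, 8]
  [6, 6]

Each entry (A^⊗2)_ij equals the minimum over all length-2 walks i = v_0 → v_1 → … → v_2 = j of Σ_t A[v_t][v_{t+1}]. For example, for (i, j) = (0, 1) we minimise over 2 possible intermediate vertex sequences; the minimum is 8, attained along the walk 0 → 1 → 1.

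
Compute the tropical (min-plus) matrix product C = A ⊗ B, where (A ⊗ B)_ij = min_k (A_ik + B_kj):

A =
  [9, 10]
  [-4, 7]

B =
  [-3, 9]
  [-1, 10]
A ⊗ B =
  [6, 18]
  [-7, 5]

Apply the min-plus product entry-by-entry:
  C[0][0] = min over k of (A[0][0] + B[0][0] = 9 + -3 = 6, A[0][1] + B[1][0] = 10 + -1 = 9) = 6 (attained at k = 0)
  C[0][1] = min over k of (A[0][0] + B[0][1] = 9 + 9 = 18, A[0][1] + B[1][1] = 10 + 10 = 20) = 18 (attained at k = 0)
  C[1][0] = min over k of (A[1][0] + B[0][0] = -4 + -3 = -7, A[1][1] + B[1][0] = 7 + -1 = 6) = -7 (attained at k = 0)
  C[1][1] = min over k of (A[1][0] + B[0][1] = -4 + 9 = 5, A[1][1] + B[1][1] = 7 + 10 = 17) = 5 (attained at k = 0)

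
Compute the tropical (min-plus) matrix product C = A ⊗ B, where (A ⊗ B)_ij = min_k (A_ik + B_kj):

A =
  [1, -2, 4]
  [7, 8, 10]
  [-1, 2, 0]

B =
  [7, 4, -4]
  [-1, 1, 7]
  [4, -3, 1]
A ⊗ B =
  [-3, -1, -3]
  [7, 7, 3]
  [1, -3, -5]

Apply the min-plus product entry-by-entry:
  C[0][0] = min over k of (A[0][0] + B[0][0] = 1 + 7 = 8, A[0][1] + B[1][0] = -2 + -1 = -3, A[0][2] + B[2][0] = 4 + 4 = 8) = -3 (attained at k = 1)
  C[0][1] = min over k of (A[0][0] + B[0][1] = 1 + 4 = 5, A[0][1] + B[1][1] = -2 + 1 = -1, A[0][2] + B[2][1] = 4 + -3 = 1) = -1 (attained at k = 1)
  C[0][2] = min over k of (A[0][0] + B[0][2] = 1 + -4 = -3, A[0][1] + B[1][2] = -2 + 7 = 5, A[0][2] + B[2][2] = 4 + 1 = 5) = -3 (attained at k = 0)
  C[1][0] = min over k of (A[1][0] + B[0][0] = 7 + 7 = 14, A[1][1] + B[1][0] = 8 + -1 = 7, A[1][2] + B[2][0] = 10 + 4 = 14) = 7 (attained at k = 1)
  C[1][1] = min over k of (A[1][0] + B[0][1] = 7 + 4 = 11, A[1][1] + B[1][1] = 8 + 1 = 9, A[1][2] + B[2][1] = 10 + -3 = 7) = 7 (attained at k = 2)
  C[1][2] = min over k of (A[1][0] + B[0][2] = 7 + -4 = 3, A[1][1] + B[1][2] = 8 + 7 = 15, A[1][2] + B[2][2] = 10 + 1 = 11) = 3 (attained at k = 0)
  C[2][0] = min over k of (A[2][0] + B[0][0] = -1 + 7 = 6, A[2][1] + B[1][0] = 2 + -1 = 1, A[2][2] + B[2][0] = 0 + 4 = 4) = 1 (attained at k = 1)
  C[2][1] = min over k of (A[2][0] + B[0][1] = -1 + 4 = 3, A[2][1] + B[1][1] = 2 + 1 = 3, A[2][2] + B[2][1] = 0 + -3 = -3) = -3 (attained at k = 2)
  C[2][2] = min over k of (A[2][0] + B[0][2] = -1 + -4 = -5, A[2][1] + B[1][2] = 2 + 7 = 9, A[2][2] + B[2][2] = 0 + 1 = 1) = -5 (attained at k = 0)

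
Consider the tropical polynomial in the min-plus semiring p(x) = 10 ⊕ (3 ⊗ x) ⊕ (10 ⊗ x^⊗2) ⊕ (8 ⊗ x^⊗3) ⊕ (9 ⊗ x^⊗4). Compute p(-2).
p(-2) = 1

A tropical monomial a ⊗ x^⊗i evaluates to a + i · x. Evaluating each term at x = -2:
  Term 0 contributes 10 + 0 · -2 = 10
  Term 1 contributes 3 + 1 · -2 = 1
  Term 2 contributes 10 + 2 · -2 = 6
  Term 3 contributes 8 + 3 · -2 = 2
  Term 4 contributes 9 + 4 · -2 = 1
p(-2) = ⊕ of these = min[10, 1, 6, 2, 1] = 1.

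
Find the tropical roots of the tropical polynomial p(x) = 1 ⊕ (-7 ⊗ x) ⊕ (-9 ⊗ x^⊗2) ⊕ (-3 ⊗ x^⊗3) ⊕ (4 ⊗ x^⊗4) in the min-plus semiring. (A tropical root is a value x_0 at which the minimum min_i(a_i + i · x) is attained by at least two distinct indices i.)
Roots: {-7, -6, 2, 8}

Each tropical root is a break point of the lower envelope of the lines y = a_i + i · x (there are 5 lines, with slopes 0, 1, ..., 4). Only the lines that attain the minimum somewhere contribute to roots; other lines are dominated. Here the surviving (envelope) indices are i = 4, i = 3, i = 2, i = 1, i = 0.
Intersections between consecutive envelope lines give the roots: for adjacent envelope indices i < j the intersection is x = (a_i − a_j) / (j − i). Reading off the sorted break points: {-7, -6, 2, 8}.
Verification: at each break x_0, at least two indices attain the minimum of min_i(a_i + i · x_0).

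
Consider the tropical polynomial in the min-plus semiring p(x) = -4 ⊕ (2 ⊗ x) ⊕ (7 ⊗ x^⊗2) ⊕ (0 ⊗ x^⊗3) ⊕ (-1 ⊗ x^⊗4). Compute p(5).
p(5) = -4

A tropical monomial a ⊗ x^⊗i evaluates to a + i · x. Evaluating each term at x = 5:
  Term 0 contributes -4 + 0 · 5 = -4
  Term 1 contributes 2 + 1 · 5 = 7
  Term 2 contributes 7 + 2 · 5 = 17
  Term 3 contributes 0 + 3 · 5 = 15
  Term 4 contributes -1 + 4 · 5 = 19
p(5) = ⊕ of these = min[-4, 7, 17, 15, 19] = -4.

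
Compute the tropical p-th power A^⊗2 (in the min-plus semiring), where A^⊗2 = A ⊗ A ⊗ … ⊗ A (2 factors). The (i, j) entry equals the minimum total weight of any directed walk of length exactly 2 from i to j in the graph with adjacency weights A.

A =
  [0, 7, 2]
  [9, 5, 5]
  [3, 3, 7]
A^⊗2 =
  [0, 5, 2]
  [8, 8, 10]
  [3, 8, 5]

Each entry (A^⊗2)_ij equals the minimum over all length-2 walks i = v_0 → v_1 → … → v_2 = j of Σ_t A[v_t][v_{t+1}]. For example, for (i, j) = (0, 2) we minimise over 3 possible intermediate vertex sequences; the minimum is 2, attained along the walk 0 → 0 → 2.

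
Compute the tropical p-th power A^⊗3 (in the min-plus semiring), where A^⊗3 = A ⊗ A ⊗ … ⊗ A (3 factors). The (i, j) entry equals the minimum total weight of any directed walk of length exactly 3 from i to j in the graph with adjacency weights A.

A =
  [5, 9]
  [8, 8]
A^⊗3 =
  [15, 19]
  [18, 22]

Each entry (A^⊗3)_ij equals the minimum over all length-3 walks i = v_0 → v_1 → … → v_3 = j of Σ_t A[v_t][v_{t+1}]. For example, for (i, j) = (0, 1) we minimise over 4 possible intermediate vertex sequences; the minimum is 19, attained along the walk 0 → 0 → 0 → 1.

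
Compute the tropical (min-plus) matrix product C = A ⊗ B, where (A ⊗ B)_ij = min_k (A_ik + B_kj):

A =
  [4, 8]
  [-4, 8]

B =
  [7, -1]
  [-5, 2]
A ⊗ B =
  [3, 3]
  [3, -5]

Apply the min-plus product entry-by-entry:
  C[0][0] = min over k of (A[0][0] + B[0][0] = 4 + 7 = 11, A[0][1] + B[1][0] = 8 + -5 = 3) = 3 (attained at k = 1)
  C[0][1] = min over k of (A[0][0] + B[0][1] = 4 + -1 = 3, A[0][1] + B[1][1] = 8 + 2 = 10) = 3 (attained at k = 0)
  C[1][0] = min over k of (A[1][0] + B[0][0] = -4 + 7 = 3, A[1][1] + B[1][0] = 8 + -5 = 3) = 3 (attained at k = 0)
  C[1][1] = min over k of (A[1][0] + B[0][1] = -4 + -1 = -5, A[1][1] + B[1][1] = 8 + 2 = 10) = -5 (attained at k = 0)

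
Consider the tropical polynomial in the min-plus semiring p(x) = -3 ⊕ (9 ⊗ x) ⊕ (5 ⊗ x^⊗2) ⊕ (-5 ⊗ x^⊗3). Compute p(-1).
p(-1) = -8

A tropical monomial a ⊗ x^⊗i evaluates to a + i · x. Evaluating each term at x = -1:
  Term 0 contributes -3 + 0 · -1 = -3
  Term 1 contributes 9 + 1 · -1 = 8
  Term 2 contributes 5 + 2 · -1 = 3
  Term 3 contributes -5 + 3 · -1 = -8
p(-1) = ⊕ of these = min[-3, 8, 3, -8] = -8.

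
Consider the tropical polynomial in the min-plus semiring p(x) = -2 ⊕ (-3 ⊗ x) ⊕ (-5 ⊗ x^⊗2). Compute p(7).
p(7) = -2

A tropical monomial a ⊗ x^⊗i evaluates to a + i · x. Evaluating each term at x = 7:
  Term 0 contributes -2 + 0 · 7 = -2
  Term 1 contributes -3 + 1 · 7 = 4
  Term 2 contributes -5 + 2 · 7 = 9
p(7) = ⊕ of these = min[-2, 4, 9] = -2.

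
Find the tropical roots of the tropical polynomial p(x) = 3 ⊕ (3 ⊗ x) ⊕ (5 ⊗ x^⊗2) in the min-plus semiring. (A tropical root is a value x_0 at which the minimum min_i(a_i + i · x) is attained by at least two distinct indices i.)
Roots: {-2, 0}

Each tropical root is a break point of the lower envelope of the lines y = a_i + i · x (there are 3 lines, with slopes 0, 1, ..., 2). Only the lines that attain the minimum somewhere contribute to roots; other lines are dominated. Here the surviving (envelope) indices are i = 2, i = 1, i = 0.
Intersections between consecutive envelope lines give the roots: for adjacent envelope indices i < j the intersection is x = (a_i − a_j) / (j − i). Reading off the sorted break points: {-2, 0}.
Verification: at each break x_0, at least two indices attain the minimum of min_i(a_i + i · x_0).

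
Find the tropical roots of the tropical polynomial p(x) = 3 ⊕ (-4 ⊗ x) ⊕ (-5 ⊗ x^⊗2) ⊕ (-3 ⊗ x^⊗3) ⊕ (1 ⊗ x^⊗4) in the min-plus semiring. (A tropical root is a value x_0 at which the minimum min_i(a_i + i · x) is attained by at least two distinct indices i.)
Roots: {-4, -2, 1, 7}

Each tropical root is a break point of the lower envelope of the lines y = a_i + i · x (there are 5 lines, with slopes 0, 1, ..., 4). Only the lines that attain the minimum somewhere contribute to roots; other lines are dominated. Here the surviving (envelope) indices are i = 4, i = 3, i = 2, i = 1, i = 0.
Intersections between consecutive envelope lines give the roots: for adjacent envelope indices i < j the intersection is x = (a_i − a_j) / (j − i). Reading off the sorted break points: {-4, -2, 1, 7}.
Verification: at each break x_0, at least two indices attain the minimum of min_i(a_i + i · x_0).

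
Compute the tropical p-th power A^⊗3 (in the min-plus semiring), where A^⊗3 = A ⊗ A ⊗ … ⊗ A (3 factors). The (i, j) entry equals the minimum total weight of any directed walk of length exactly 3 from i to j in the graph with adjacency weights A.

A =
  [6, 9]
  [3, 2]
A^⊗3 =
  [14, 13]
  [7, 6]

Each entry (A^⊗3)_ij equals the minimum over all length-3 walks i = v_0 → v_1 → … → v_3 = j of Σ_t A[v_t][v_{t+1}]. For example, for (i, j) = (0, 1) we minimise over 4 possible intermediate vertex sequences; the minimum is 13, attained along the walk 0 → 1 → 1 → 1.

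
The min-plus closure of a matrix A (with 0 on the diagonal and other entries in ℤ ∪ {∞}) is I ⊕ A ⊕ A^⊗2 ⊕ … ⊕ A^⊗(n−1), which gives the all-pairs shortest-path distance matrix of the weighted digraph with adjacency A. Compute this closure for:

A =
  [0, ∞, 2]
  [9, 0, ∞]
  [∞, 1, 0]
Closure =
  [0, 3, 2]
  [9, 0, 11]
  [10, 1, 0]

This is the Floyd-Warshall all-pairs shortest-path computation. For each intermediate vertex k = 0, 1, …, 2, update dist[i][j] ← min(dist[i][j], dist[i][k] + dist[k][j]). The final matrix gives, for each (i, j), the minimum total weight of any directed path from i to j (possibly empty when i = j).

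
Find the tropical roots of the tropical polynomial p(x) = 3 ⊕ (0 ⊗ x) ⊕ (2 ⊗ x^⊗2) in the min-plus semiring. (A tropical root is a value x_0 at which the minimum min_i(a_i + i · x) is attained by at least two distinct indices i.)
Roots: {-2, 3}

Each tropical root is a break point of the lower envelope of the lines y = a_i + i · x (there are 3 lines, with slopes 0, 1, ..., 2). Only the lines that attain the minimum somewhere contribute to roots; other lines are dominated. Here the surviving (envelope) indices are i = 2, i = 1, i = 0.
Intersections between consecutive envelope lines give the roots: for adjacent envelope indices i < j the intersection is x = (a_i − a_j) / (j − i). Reading off the sorted break points: {-2, 3}.
Verification: at each break x_0, at least two indices attain the minimum of min_i(a_i + i · x_0).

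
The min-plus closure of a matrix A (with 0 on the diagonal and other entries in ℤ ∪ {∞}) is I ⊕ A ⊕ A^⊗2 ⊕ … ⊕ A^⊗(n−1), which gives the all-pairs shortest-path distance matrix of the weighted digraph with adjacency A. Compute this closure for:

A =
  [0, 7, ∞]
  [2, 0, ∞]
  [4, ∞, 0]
Closure =
  [0, 7, ∞]
  [2, 0, ∞]
  [4, 11, 0]

This is the Floyd-Warshall all-pairs shortest-path computation. For each intermediate vertex k = 0, 1, …, 2, update dist[i][j] ← min(dist[i][j], dist[i][k] + dist[k][j]). The final matrix gives, for each (i, j), the minimum total weight of any directed path from i to j (possibly empty when i = j).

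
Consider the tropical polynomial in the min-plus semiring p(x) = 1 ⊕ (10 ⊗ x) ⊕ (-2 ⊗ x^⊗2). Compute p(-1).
p(-1) = -4

A tropical monomial a ⊗ x^⊗i evaluates to a + i · x. Evaluating each term at x = -1:
  Term 0 contributes 1 + 0 · -1 = 1
  Term 1 contributes 10 + 1 · -1 = 9
  Term 2 contributes -2 + 2 · -1 = -4
p(-1) = ⊕ of these = min[1, 9, -4] = -4.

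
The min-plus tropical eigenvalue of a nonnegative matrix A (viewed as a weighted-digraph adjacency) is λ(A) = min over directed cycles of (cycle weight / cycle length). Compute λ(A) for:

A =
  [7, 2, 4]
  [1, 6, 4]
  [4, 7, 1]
λ(A) = 1

Enumerate directed cycles and compute their means (weight / length). Sample:
  cycle 0 → 0: weight = 7, length = 1, mean = 7/1 ≈ 7.000
  cycle 1 → 1: weight = 6, length = 1, mean = 6/1 ≈ 6.000
  cycle 2 → 2: weight = 1, length = 1, mean = 1/1 ≈ 1.000
  cycle 0 → 1 → 0: weight = 3, length = 2, mean = 3/2 ≈ 1.500
  cycle 0 → 2 → 0: weight = 8, length = 2, mean = 8/2 ≈ 4.000
  cycle 1 → 0 → 1: weight = 3, length = 2, mean = 3/2 ≈ 1.500
Minimum mean = 1.000, attained e.g. along the cycle 2 → 2 with weight 1 and length 1. So λ(A) = 1/1 = 1.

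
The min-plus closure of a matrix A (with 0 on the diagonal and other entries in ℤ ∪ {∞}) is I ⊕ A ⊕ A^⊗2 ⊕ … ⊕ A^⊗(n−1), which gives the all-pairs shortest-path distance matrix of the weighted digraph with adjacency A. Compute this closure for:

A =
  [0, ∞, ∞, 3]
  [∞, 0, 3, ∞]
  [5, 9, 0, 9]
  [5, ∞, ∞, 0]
Closure =
  [0, ∞, ∞, 3]
  [8, 0, 3, 11]
  [5, 9, 0, 8]
  [5, ∞, ∞, 0]

This is the Floyd-Warshall all-pairs shortest-path computation. For each intermediate vertex k = 0, 1, …, 3, update dist[i][j] ← min(dist[i][j], dist[i][k] + dist[k][j]). The final matrix gives, for each (i, j), the minimum total weight of any directed path from i to j (possibly empty when i = j).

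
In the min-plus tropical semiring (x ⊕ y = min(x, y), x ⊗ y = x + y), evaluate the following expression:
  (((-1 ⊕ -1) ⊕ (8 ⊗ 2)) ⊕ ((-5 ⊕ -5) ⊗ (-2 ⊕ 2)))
(((-1 ⊕ -1) ⊕ (8 ⊗ 2)) ⊕ ((-5 ⊕ -5) ⊗ (-2 ⊕ 2))) = -7

Expand innermost to outermost. Recall ⊕ takes the minimum of its arguments and ⊗ takes their sum. Working out the expression (((-1 ⊕ -1) ⊕ (8 ⊗ 2)) ⊕ ((-5 ⊕ -5) ⊗ (-2 ⊕ 2))) gives -7.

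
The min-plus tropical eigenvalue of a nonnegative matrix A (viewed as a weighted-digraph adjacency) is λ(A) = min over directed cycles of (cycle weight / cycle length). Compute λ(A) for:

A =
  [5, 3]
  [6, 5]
λ(A) = 9/2

Enumerate directed cycles and compute their means (weight / length). Sample:
  cycle 0 → 0: weight = 5, length = 1, mean = 5/1 ≈ 5.000
  cycle 1 → 1: weight = 5, length = 1, mean = 5/1 ≈ 5.000
  cycle 0 → 1 → 0: weight = 9, length = 2, mean = 9/2 ≈ 4.500
  cycle 1 → 0 → 1: weight = 9, length = 2, mean = 9/2 ≈ 4.500
Minimum mean = 4.500, attained e.g. along the cycle 0 → 1 → 0 with weight 9 and length 2. So λ(A) = 9/2 = 9/2.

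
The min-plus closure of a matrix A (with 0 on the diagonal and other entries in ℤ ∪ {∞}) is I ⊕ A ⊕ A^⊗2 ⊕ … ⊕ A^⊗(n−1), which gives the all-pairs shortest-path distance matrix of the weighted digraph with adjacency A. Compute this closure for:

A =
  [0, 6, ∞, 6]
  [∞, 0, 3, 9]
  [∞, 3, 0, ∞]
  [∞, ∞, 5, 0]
Closure =
  [0, 6, 9, 6]
  [∞, 0, 3, 9]
  [∞, 3, 0, 12]
  [∞, 8, 5, 0]

This is the Floyd-Warshall all-pairs shortest-path computation. For each intermediate vertex k = 0, 1, …, 3, update dist[i][j] ← min(dist[i][j], dist[i][k] + dist[k][j]). The final matrix gives, for each (i, j), the minimum total weight of any directed path from i to j (possibly empty when i = j).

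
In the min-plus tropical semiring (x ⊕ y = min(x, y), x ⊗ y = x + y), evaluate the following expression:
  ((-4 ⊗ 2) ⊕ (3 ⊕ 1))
((-4 ⊗ 2) ⊕ (3 ⊕ 1)) = -2

Expand innermost to outermost. Recall ⊕ takes the minimum of its arguments and ⊗ takes their sum. Working out the expression ((-4 ⊗ 2) ⊕ (3 ⊕ 1)) gives -2.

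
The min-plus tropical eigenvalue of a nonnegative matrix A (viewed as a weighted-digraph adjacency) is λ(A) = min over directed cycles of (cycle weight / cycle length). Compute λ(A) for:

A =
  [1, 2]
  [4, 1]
λ(A) = 1

Enumerate directed cycles and compute their means (weight / length). Sample:
  cycle 0 → 0: weight = 1, length = 1, mean = 1/1 ≈ 1.000
  cycle 1 → 1: weight = 1, length = 1, mean = 1/1 ≈ 1.000
  cycle 0 → 1 → 0: weight = 6, length = 2, mean = 6/2 ≈ 3.000
  cycle 1 → 0 → 1: weight = 6, length = 2, mean = 6/2 ≈ 3.000
Minimum mean = 1.000, attained e.g. along the cycle 0 → 0 with weight 1 and length 1. So λ(A) = 1/1 = 1.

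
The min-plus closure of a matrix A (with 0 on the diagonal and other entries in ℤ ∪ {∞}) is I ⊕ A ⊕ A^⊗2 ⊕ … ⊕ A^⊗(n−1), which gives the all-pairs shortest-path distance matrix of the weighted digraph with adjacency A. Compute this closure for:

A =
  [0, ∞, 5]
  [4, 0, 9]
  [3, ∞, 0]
Closure =
  [0, ∞, 5]
  [4, 0, 9]
  [3, ∞, 0]

This is the Floyd-Warshall all-pairs shortest-path computation. For each intermediate vertex k = 0, 1, …, 2, update dist[i][j] ← min(dist[i][j], dist[i][k] + dist[k][j]). The final matrix gives, for each (i, j), the minimum total weight of any directed path from i to j (possibly empty when i = j).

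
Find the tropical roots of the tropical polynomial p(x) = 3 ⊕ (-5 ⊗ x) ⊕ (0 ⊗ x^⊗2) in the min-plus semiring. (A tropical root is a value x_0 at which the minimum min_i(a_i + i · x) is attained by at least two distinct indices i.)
Roots: {-5, 8}

Each tropical root is a break point of the lower envelope of the lines y = a_i + i · x (there are 3 lines, with slopes 0, 1, ..., 2). Only the lines that attain the minimum somewhere contribute to roots; other lines are dominated. Here the surviving (envelope) indices are i = 2, i = 1, i = 0.
Intersections between consecutive envelope lines give the roots: for adjacent envelope indices i < j the intersection is x = (a_i − a_j) / (j − i). Reading off the sorted break points: {-5, 8}.
Verification: at each break x_0, at least two indices attain the minimum of min_i(a_i + i · x_0).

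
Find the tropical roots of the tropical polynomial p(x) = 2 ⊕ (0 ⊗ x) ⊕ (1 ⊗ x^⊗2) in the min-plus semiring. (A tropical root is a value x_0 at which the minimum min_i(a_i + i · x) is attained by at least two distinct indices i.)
Roots: {-1, 2}

Each tropical root is a break point of the lower envelope of the lines y = a_i + i · x (there are 3 lines, with slopes 0, 1, ..., 2). Only the lines that attain the minimum somewhere contribute to roots; other lines are dominated. Here the surviving (envelope) indices are i = 2, i = 1, i = 0.
Intersections between consecutive envelope lines give the roots: for adjacent envelope indices i < j the intersection is x = (a_i − a_j) / (j − i). Reading off the sorted break points: {-1, 2}.
Verification: at each break x_0, at least two indices attain the minimum of min_i(a_i + i · x_0).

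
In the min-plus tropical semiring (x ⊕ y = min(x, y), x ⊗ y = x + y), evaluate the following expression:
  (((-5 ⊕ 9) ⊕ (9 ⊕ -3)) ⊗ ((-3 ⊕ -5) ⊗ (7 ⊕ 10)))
(((-5 ⊕ 9) ⊕ (9 ⊕ -3)) ⊗ ((-3 ⊕ -5) ⊗ (7 ⊕ 10))) = -3

Expand innermost to outermost. Recall ⊕ takes the minimum of its arguments and ⊗ takes their sum. Working out the expression (((-5 ⊕ 9) ⊕ (9 ⊕ -3)) ⊗ ((-3 ⊕ -5) ⊗ (7 ⊕ 10))) gives -3.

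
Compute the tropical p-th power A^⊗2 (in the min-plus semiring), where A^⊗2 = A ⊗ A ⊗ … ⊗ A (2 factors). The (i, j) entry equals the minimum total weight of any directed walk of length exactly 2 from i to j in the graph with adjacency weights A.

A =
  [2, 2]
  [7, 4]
A^⊗2 =
  [4, 4]
  [9, 8]

Each entry (A^⊗2)_ij equals the minimum over all length-2 walks i = v_0 → v_1 → … → v_2 = j of Σ_t A[v_t][v_{t+1}]. For example, for (i, j) = (0, 1) we minimise over 2 possible intermediate vertex sequences; the minimum is 4, attained along the walk 0 → 0 → 1.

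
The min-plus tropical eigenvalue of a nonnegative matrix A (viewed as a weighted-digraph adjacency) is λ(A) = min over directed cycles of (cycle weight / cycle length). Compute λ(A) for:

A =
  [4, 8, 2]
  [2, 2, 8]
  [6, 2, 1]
λ(A) = 1

Enumerate directed cycles and compute their means (weight / length). Sample:
  cycle 0 → 0: weight = 4, length = 1, mean = 4/1 ≈ 4.000
  cycle 1 → 1: weight = 2, length = 1, mean = 2/1 ≈ 2.000
  cycle 2 → 2: weight = 1, length = 1, mean = 1/1 ≈ 1.000
  cycle 0 → 1 → 0: weight = 10, length = 2, mean = 10/2 ≈ 5.000
  cycle 0 → 2 → 0: weight = 8, length = 2, mean = 8/2 ≈ 4.000
  cycle 1 → 0 → 1: weight = 10, length = 2, mean = 10/2 ≈ 5.000
Minimum mean = 1.000, attained e.g. along the cycle 2 → 2 with weight 1 and length 1. So λ(A) = 1/1 = 1.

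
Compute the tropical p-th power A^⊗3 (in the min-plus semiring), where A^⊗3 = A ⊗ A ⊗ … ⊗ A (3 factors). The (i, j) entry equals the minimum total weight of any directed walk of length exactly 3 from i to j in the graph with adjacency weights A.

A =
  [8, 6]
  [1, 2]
A^⊗3 =
  [9, 10]
  [5, 6]

Each entry (A^⊗3)_ij equals the minimum over all length-3 walks i = v_0 → v_1 → … → v_3 = j of Σ_t A[v_t][v_{t+1}]. For example, for (i, j) = (0, 1) we minimise over 4 possible intermediate vertex sequences; the minimum is 10, attained along the walk 0 → 1 → 1 → 1.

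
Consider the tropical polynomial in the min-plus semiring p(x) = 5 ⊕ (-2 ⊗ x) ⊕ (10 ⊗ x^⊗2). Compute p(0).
p(0) = -2

A tropical monomial a ⊗ x^⊗i evaluates to a + i · x. Evaluating each term at x = 0:
  Term 0 contributes 5 + 0 · 0 = 5
  Term 1 contributes -2 + 1 · 0 = -2
  Term 2 contributes 10 + 2 · 0 = 10
p(0) = ⊕ of these = min[5, -2, 10] = -2.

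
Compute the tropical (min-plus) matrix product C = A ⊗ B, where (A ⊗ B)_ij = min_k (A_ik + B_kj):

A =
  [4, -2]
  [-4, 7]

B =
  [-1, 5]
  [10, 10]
A ⊗ B =
  [3, 8]
  [-5, 1]

Apply the min-plus product entry-by-entry:
  C[0][0] = min over k of (A[0][0] + B[0][0] = 4 + -1 = 3, A[0][1] + B[1][0] = -2 + 10 = 8) = 3 (attained at k = 0)
  C[0][1] = min over k of (A[0][0] + B[0][1] = 4 + 5 = 9, A[0][1] + B[1][1] = -2 + 10 = 8) = 8 (attained at k = 1)
  C[1][0] = min over k of (A[1][0] + B[0][0] = -4 + -1 = -5, A[1][1] + B[1][0] = 7 + 10 = 17) = -5 (attained at k = 0)
  C[1][1] = min over k of (A[1][0] + B[0][1] = -4 + 5 = 1, A[1][1] + B[1][1] = 7 + 10 = 17) = 1 (attained at k = 0)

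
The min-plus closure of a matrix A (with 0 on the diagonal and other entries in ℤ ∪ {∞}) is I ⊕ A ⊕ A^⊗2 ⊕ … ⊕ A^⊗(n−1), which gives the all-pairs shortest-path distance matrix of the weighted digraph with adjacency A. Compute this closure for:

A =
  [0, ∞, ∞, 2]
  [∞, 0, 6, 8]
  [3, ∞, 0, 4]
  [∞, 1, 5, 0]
Closure =
  [0, 3, 7, 2]
  [9, 0, 6, 8]
  [3, 5, 0, 4]
  [8, 1, 5, 0]

This is the Floyd-Warshall all-pairs shortest-path computation. For each intermediate vertex k = 0, 1, …, 3, update dist[i][j] ← min(dist[i][j], dist[i][k] + dist[k][j]). The final matrix gives, for each (i, j), the minimum total weight of any directed path from i to j (possibly empty when i = j).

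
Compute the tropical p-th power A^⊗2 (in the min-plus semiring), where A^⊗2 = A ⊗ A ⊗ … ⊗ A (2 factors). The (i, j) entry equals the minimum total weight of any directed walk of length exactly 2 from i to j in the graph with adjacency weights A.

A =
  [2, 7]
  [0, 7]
A^⊗2 =
  [4, 9]
  [2, 7]

Each entry (A^⊗2)_ij equals the minimum over all length-2 walks i = v_0 → v_1 → … → v_2 = j of Σ_t A[v_t][v_{t+1}]. For example, for (i, j) = (0, 1) we minimise over 2 possible intermediate vertex sequences; the minimum is 9, attained along the walk 0 → 0 → 1.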